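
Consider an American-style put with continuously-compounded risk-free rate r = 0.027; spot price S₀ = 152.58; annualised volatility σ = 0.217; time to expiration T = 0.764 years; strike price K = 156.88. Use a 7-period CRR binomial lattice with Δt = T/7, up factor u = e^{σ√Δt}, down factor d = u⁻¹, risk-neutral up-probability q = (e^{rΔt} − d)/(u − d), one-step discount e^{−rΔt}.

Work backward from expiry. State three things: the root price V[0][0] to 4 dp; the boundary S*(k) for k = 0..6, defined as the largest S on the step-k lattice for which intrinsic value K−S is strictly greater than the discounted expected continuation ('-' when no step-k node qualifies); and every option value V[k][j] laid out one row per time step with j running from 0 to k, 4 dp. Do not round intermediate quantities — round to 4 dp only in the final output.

price = 12.7222
boundary = - - - 123.0536 114.5407 123.0536 132.1991
tree:
12.7222
18.2844 7.2935
25.3711 11.3797 3.2932
33.8264 17.1539 5.7332 0.8983
42.3393 24.7581 9.7307 1.8115 0.0000
50.2633 33.8264 15.9308 3.6530 0.0000 0.0000
57.6391 42.3393 24.6809 7.3667 0.0000 0.0000 0.0000
64.5046 50.2633 33.8264 14.8555 0.0000 0.0000 0.0000 0.0000

params: Δt=0.10914 u=1.07432 d=0.93082 q=0.50265 e^(-rΔt)=0.99706
t_7 payoffs: 64.5046 50.2633 33.8264 14.8555 0.0000 0.0000 0.0000 0.0000
t_6: node(6,0) S=99.2409 payoff=57.6391 vs cont=57.1775 → 57.6391 [stop]  node(6,1) S=114.5407 payoff=42.3393 vs cont=41.8777 → 42.3393 [stop]  node(6,2) S=132.1991 payoff=24.6809 vs cont=24.2192 → 24.6809 [stop]  node(6,3) S=152.5800 payoff=4.3000 vs cont=7.3667 → 7.3667 [wait]  node(6,4) S=176.1029 payoff=0.0000 vs cont=0.0000 → 0.0000 [wait]  node(6,5) S=203.2523 payoff=0.0000 vs cont=0.0000 → 0.0000 [wait]  node(6,6) S=234.5873 payoff=0.0000 vs cont=0.0000 → 0.0000 [wait]  ⇒ S*(6)=132.1991
t_5: node(5,0) S=106.6167 payoff=50.2633 vs cont=49.8017 → 50.2633 [stop]  node(5,1) S=123.0536 payoff=33.8264 vs cont=33.3648 → 33.8264 [stop]  node(5,2) S=142.0245 payoff=14.8555 vs cont=15.9308 → 15.9308 [wait]  node(5,3) S=163.9201 payoff=0.0000 vs cont=3.6530 → 3.6530 [wait]  node(5,4) S=189.1913 payoff=0.0000 vs cont=0.0000 → 0.0000 [wait]  node(5,5) S=218.3585 payoff=0.0000 vs cont=0.0000 → 0.0000 [wait]  ⇒ S*(5)=123.0536
t_4: node(4,0) S=114.5407 payoff=42.3393 vs cont=41.8777 → 42.3393 [stop]  node(4,1) S=132.1991 payoff=24.6809 vs cont=24.7581 → 24.7581 [wait]  node(4,2) S=152.5800 payoff=4.3000 vs cont=9.7307 → 9.7307 [wait]  node(4,3) S=176.1029 payoff=0.0000 vs cont=1.8115 → 1.8115 [wait]  node(4,4) S=203.2523 payoff=0.0000 vs cont=0.0000 → 0.0000 [wait]  ⇒ S*(4)=114.5407
t_3: node(3,0) S=123.0536 payoff=33.8264 vs cont=33.4036 → 33.8264 [stop]  node(3,1) S=142.0245 payoff=14.8555 vs cont=17.1539 → 17.1539 [wait]  node(3,2) S=163.9201 payoff=0.0000 vs cont=5.7332 → 5.7332 [wait]  node(3,3) S=189.1913 payoff=0.0000 vs cont=0.8983 → 0.8983 [wait]  ⇒ S*(3)=123.0536
t_2: node(2,0) S=132.1991 payoff=24.6809 vs cont=25.3711 → 25.3711 [wait]  node(2,1) S=152.5800 payoff=4.3000 vs cont=11.3797 → 11.3797 [wait]  node(2,2) S=176.1029 payoff=0.0000 vs cont=3.2932 → 3.2932 [wait]  ⇒ S*(2)=-
t_1: node(1,0) S=142.0245 payoff=14.8555 vs cont=18.2844 → 18.2844 [wait]  node(1,1) S=163.9201 payoff=0.0000 vs cont=7.2935 → 7.2935 [wait]  ⇒ S*(1)=-
t_0: node(0,0) S=152.5800 payoff=4.3000 vs cont=12.7222 → 12.7222 [wait]  ⇒ S*(0)=-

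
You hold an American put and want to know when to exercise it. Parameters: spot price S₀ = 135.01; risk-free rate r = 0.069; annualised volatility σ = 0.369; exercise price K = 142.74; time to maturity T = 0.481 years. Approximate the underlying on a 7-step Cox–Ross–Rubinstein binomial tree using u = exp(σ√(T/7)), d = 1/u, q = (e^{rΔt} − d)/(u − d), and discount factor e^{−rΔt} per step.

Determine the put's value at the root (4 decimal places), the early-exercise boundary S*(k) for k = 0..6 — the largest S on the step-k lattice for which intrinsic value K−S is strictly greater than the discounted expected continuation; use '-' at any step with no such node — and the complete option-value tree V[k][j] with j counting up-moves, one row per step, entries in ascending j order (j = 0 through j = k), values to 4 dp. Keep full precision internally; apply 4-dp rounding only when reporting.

Δt=0.06871  u=1.10156  d=0.90780  q=0.50037  discount=0.99527
step 7 (expiry): payoffs max(K−S,0) = 74.1425 59.5014 41.7354 20.1775 0.0000 0.0000 0.0000 0.0000
step 6: (k=6,j=0): S=75.5643, (K−S)⁺=67.1757, hold=66.5005 ⇒ V=67.1757 exercise | (k=6,j=1): S=91.6923, (K−S)⁺=51.0477, hold=50.3725 ⇒ V=51.0477 exercise | (k=6,j=2): S=111.2627, (K−S)⁺=31.4773, hold=30.8022 ⇒ V=31.4773 exercise | (k=6,j=3): S=135.0100, (K−S)⁺=7.7300, hold=10.0337 ⇒ V=10.0337 continue | (k=6,j=4): S=163.8258, (K−S)⁺=0.0000, hold=0.0000 ⇒ V=0.0000 continue | (k=6,j=5): S=198.7919, (K−S)⁺=0.0000, hold=0.0000 ⇒ V=0.0000 continue | (k=6,j=6): S=241.2211, (K−S)⁺=0.0000, hold=0.0000 ⇒ V=0.0000 continue  boundary S*=111.2627
step 5: (k=5,j=0): S=83.2386, (K−S)⁺=59.5014, hold=58.8262 ⇒ V=59.5014 exercise | (k=5,j=1): S=101.0046, (K−S)⁺=41.7354, hold=41.0602 ⇒ V=41.7354 exercise | (k=5,j=2): S=122.5625, (K−S)⁺=20.1775, hold=20.6495 ⇒ V=20.6495 continue | (k=5,j=3): S=148.7216, (K−S)⁺=0.0000, hold=4.9895 ⇒ V=4.9895 continue | (k=5,j=4): S=180.4640, (K−S)⁺=0.0000, hold=0.0000 ⇒ V=0.0000 continue | (k=5,j=5): S=218.9813, (K−S)⁺=0.0000, hold=0.0000 ⇒ V=0.0000 continue  boundary S*=101.0046
step 4: (k=4,j=0): S=91.6923, (K−S)⁺=51.0477, hold=50.3725 ⇒ V=51.0477 exercise | (k=4,j=1): S=111.2627, (K−S)⁺=31.4773, hold=31.0372 ⇒ V=31.4773 exercise | (k=4,j=2): S=135.0100, (K−S)⁺=7.7300, hold=12.7532 ⇒ V=12.7532 continue | (k=4,j=3): S=163.8258, (K−S)⁺=0.0000, hold=2.4811 ⇒ V=2.4811 continue | (k=4,j=4): S=198.7919, (K−S)⁺=0.0000, hold=0.0000 ⇒ V=0.0000 continue  boundary S*=111.2627
step 3: (k=3,j=0): S=101.0046, (K−S)⁺=41.7354, hold=41.0602 ⇒ V=41.7354 exercise | (k=3,j=1): S=122.5625, (K−S)⁺=20.1775, hold=22.0038 ⇒ V=22.0038 continue | (k=3,j=2): S=148.7216, (K−S)⁺=0.0000, hold=7.5774 ⇒ V=7.5774 continue | (k=3,j=3): S=180.4640, (K−S)⁺=0.0000, hold=1.2338 ⇒ V=1.2338 continue  boundary S*=101.0046
step 2: (k=2,j=0): S=111.2627, (K−S)⁺=31.4773, hold=31.7117 ⇒ V=31.7117 continue | (k=2,j=1): S=135.0100, (K−S)⁺=7.7300, hold=14.7154 ⇒ V=14.7154 continue | (k=2,j=2): S=163.8258, (K−S)⁺=0.0000, hold=4.3824 ⇒ V=4.3824 continue  boundary S*=-
step 1: (k=1,j=0): S=122.5625, (K−S)⁺=20.1775, hold=23.0976 ⇒ V=23.0976 continue | (k=1,j=1): S=148.7216, (K−S)⁺=0.0000, hold=9.5000 ⇒ V=9.5000 continue  boundary S*=-
step 0: (k=0,j=0): S=135.0100, (K−S)⁺=7.7300, hold=16.2167 ⇒ V=16.2167 continue  boundary S*=-

price = 16.2167
boundary = - - - 101.0046 111.2627 101.0046 111.2627
tree:
16.2167
23.0976 9.5000
31.7117 14.7154 4.3824
41.7354 22.0038 7.5774 1.2338
51.0477 31.4773 12.7532 2.4811 0.0000
59.5014 41.7354 20.6495 4.9895 0.0000 0.0000
67.1757 51.0477 31.4773 10.0337 0.0000 0.0000 0.0000
74.1425 59.5014 41.7354 20.1775 0.0000 0.0000 0.0000 0.0000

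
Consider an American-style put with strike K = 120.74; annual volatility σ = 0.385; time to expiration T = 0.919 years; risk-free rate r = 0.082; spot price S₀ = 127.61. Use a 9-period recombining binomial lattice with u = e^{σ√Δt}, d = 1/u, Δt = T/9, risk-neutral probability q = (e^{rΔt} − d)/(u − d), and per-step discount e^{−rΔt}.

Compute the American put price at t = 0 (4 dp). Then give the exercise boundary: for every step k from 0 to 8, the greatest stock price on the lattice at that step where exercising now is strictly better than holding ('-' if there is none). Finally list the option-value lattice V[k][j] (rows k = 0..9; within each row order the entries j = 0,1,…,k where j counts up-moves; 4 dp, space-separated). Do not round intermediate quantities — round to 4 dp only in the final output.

params: Δt=0.10211 u=1.13091 d=0.88424 q=0.50337 e^(-rΔt)=0.99166
t_9 payoffs: 78.5685 66.8041 51.7578 32.5141 7.9021 0.0000 0.0000 0.0000 0.0000 0.0000
t_8: node(8,0) S=47.6923 payoff=73.0477 vs cont=72.0409 → 73.0477 [stop]  node(8,1) S=60.9968 payoff=59.7432 vs cont=58.7364 → 59.7432 [stop]  node(8,2) S=78.0129 payoff=42.7271 vs cont=41.7203 → 42.7271 [stop]  node(8,3) S=99.7759 payoff=20.9641 vs cont=19.9574 → 20.9641 [stop]  node(8,4) S=127.6100 payoff=0.0000 vs cont=3.8917 → 3.8917 [wait]  node(8,5) S=163.2089 payoff=0.0000 vs cont=0.0000 → 0.0000 [wait]  node(8,6) S=208.7387 payoff=0.0000 vs cont=0.0000 → 0.0000 [wait]  node(8,7) S=266.9697 payoff=0.0000 vs cont=0.0000 → 0.0000 [wait]  node(8,8) S=341.4453 payoff=0.0000 vs cont=0.0000 → 0.0000 [wait]  ⇒ S*(8)=99.7759
t_7: node(7,0) S=53.9359 payoff=66.8041 vs cont=65.7974 → 66.8041 [stop]  node(7,1) S=68.9822 payoff=51.7578 vs cont=50.7511 → 51.7578 [stop]  node(7,2) S=88.2259 payoff=32.5141 vs cont=31.5074 → 32.5141 [stop]  node(7,3) S=112.8379 payoff=7.9021 vs cont=12.2672 → 12.2672 [wait]  node(7,4) S=144.3159 payoff=0.0000 vs cont=1.9166 → 1.9166 [wait]  node(7,5) S=184.5752 payoff=0.0000 vs cont=0.0000 → 0.0000 [wait]  node(7,6) S=236.0655 payoff=0.0000 vs cont=0.0000 → 0.0000 [wait]  node(7,7) S=301.9198 payoff=0.0000 vs cont=0.0000 → 0.0000 [wait]  ⇒ S*(7)=88.2259
t_6: node(6,0) S=60.9968 payoff=59.7432 vs cont=58.7364 → 59.7432 [stop]  node(6,1) S=78.0129 payoff=42.7271 vs cont=41.7203 → 42.7271 [stop]  node(6,2) S=99.7759 payoff=20.9641 vs cont=22.1363 → 22.1363 [wait]  node(6,3) S=127.6100 payoff=0.0000 vs cont=6.9982 → 6.9982 [wait]  node(6,4) S=163.2089 payoff=0.0000 vs cont=0.9439 → 0.9439 [wait]  node(6,5) S=208.7387 payoff=0.0000 vs cont=0.0000 → 0.0000 [wait]  node(6,6) S=266.9697 payoff=0.0000 vs cont=0.0000 → 0.0000 [wait]  ⇒ S*(6)=78.0129
t_5: node(5,0) S=68.9822 payoff=51.7578 vs cont=50.7511 → 51.7578 [stop]  node(5,1) S=88.2259 payoff=32.5141 vs cont=32.0925 → 32.5141 [stop]  node(5,2) S=112.8379 payoff=7.9021 vs cont=14.3952 → 14.3952 [wait]  node(5,3) S=144.3159 payoff=0.0000 vs cont=3.9177 → 3.9177 [wait]  node(5,4) S=184.5752 payoff=0.0000 vs cont=0.4649 → 0.4649 [wait]  node(5,5) S=236.0655 payoff=0.0000 vs cont=0.0000 → 0.0000 [wait]  ⇒ S*(5)=88.2259
t_4: node(4,0) S=78.0129 payoff=42.7271 vs cont=41.7203 → 42.7271 [stop]  node(4,1) S=99.7759 payoff=20.9641 vs cont=23.1986 → 23.1986 [wait]  node(4,2) S=127.6100 payoff=0.0000 vs cont=9.0451 → 9.0451 [wait]  node(4,3) S=163.2089 payoff=0.0000 vs cont=2.1615 → 2.1615 [wait]  node(4,4) S=208.7387 payoff=0.0000 vs cont=0.2289 → 0.2289 [wait]  ⇒ S*(4)=78.0129
t_3: node(3,0) S=88.2259 payoff=32.5141 vs cont=32.6227 → 32.6227 [wait]  node(3,1) S=112.8379 payoff=7.9021 vs cont=15.9401 → 15.9401 [wait]  node(3,2) S=144.3159 payoff=0.0000 vs cont=5.5336 → 5.5336 [wait]  node(3,3) S=184.5752 payoff=0.0000 vs cont=1.1788 → 1.1788 [wait]  ⇒ S*(3)=-
t_2: node(2,0) S=99.7759 payoff=20.9641 vs cont=24.0232 → 24.0232 [wait]  node(2,1) S=127.6100 payoff=0.0000 vs cont=10.6126 → 10.6126 [wait]  node(2,2) S=163.2089 payoff=0.0000 vs cont=3.3137 → 3.3137 [wait]  ⇒ S*(2)=-
t_1: node(1,0) S=112.8379 payoff=7.9021 vs cont=17.1287 → 17.1287 [wait]  node(1,1) S=144.3159 payoff=0.0000 vs cont=6.8807 → 6.8807 [wait]  ⇒ S*(1)=-
t_0: node(0,0) S=127.6100 payoff=0.0000 vs cont=11.8704 → 11.8704 [wait]  ⇒ S*(0)=-

price = 11.8704
boundary = - - - - 78.0129 88.2259 78.0129 88.2259 99.7759
tree:
11.8704
17.1287 6.8807
24.0232 10.6126 3.3137
32.6227 15.9401 5.5336 1.1788
42.7271 23.1986 9.0451 2.1615 0.2289
51.7578 32.5141 14.3952 3.9177 0.4649 0.0000
59.7432 42.7271 22.1363 6.9982 0.9439 0.0000 0.0000
66.8041 51.7578 32.5141 12.2672 1.9166 0.0000 0.0000 0.0000
73.0477 59.7432 42.7271 20.9641 3.8917 0.0000 0.0000 0.0000 0.0000
78.5685 66.8041 51.7578 32.5141 7.9021 0.0000 0.0000 0.0000 0.0000 0.0000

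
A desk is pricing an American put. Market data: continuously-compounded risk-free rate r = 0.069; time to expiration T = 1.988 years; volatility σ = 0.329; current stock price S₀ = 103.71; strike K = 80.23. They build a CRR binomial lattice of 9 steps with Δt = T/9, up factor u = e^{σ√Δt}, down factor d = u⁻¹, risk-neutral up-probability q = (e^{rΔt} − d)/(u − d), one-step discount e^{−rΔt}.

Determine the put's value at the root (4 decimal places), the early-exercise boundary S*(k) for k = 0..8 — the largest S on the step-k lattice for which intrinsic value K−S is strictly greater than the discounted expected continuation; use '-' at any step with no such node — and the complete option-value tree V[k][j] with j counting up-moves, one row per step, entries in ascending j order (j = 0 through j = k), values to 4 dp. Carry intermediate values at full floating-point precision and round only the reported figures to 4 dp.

price = 4.8088
boundary = - - - - 55.8737 47.8690 55.8737 47.8690 55.8737
tree:
4.8088
7.5308 2.3473
11.4936 3.9633 0.8707
17.0241 6.5443 1.6115 0.1876
24.3563 10.5160 2.9386 0.3894 0.0000
32.3610 16.3406 5.2558 0.8084 0.0000 0.0000
39.2189 24.3563 9.1577 1.6782 0.0000 0.0000 0.0000
45.0944 32.3610 15.3717 3.4838 0.0000 0.0000 0.0000 0.0000
50.1281 39.2189 24.3563 7.2320 0.0000 0.0000 0.0000 0.0000 0.0000
54.4406 45.0944 32.3610 15.0130 0.0000 0.0000 0.0000 0.0000 0.0000 0.0000

Δt=0.22089, u=1.16722, d=0.85674, q=0.51088, disc=e^(-rΔt)=0.98487
k=9 terminal: V=max(K-S,0) → 54.4406 45.0944 32.3610 15.0130 0.0000 0.0000 0.0000 0.0000 0.0000 0.0000
k=8: j=0 S=30.1019 intr=50.1281 cont=48.9145 V=50.1281[EX]; j=1 S=41.0111 intr=39.2189 cont=38.0054 V=39.2189[EX]; j=2 S=55.8737 intr=24.3563 cont=23.1427 V=24.3563[EX]; j=3 S=76.1227 intr=4.1073 cont=7.2320 V=7.2320[hold]; j=4 S=103.7100 intr=0.0000 cont=0.0000 V=0.0000[hold]; j=5 S=141.2951 intr=0.0000 cont=0.0000 V=0.0000[hold]; j=6 S=192.5013 intr=0.0000 cont=0.0000 V=0.0000[hold]; j=7 S=262.2649 intr=0.0000 cont=0.0000 V=0.0000[hold]; j=8 S=357.3113 intr=0.0000 cont=0.0000 V=0.0000[hold]  S*(8)=55.8737
k=7: j=0 S=35.1356 intr=45.0944 cont=43.8808 V=45.0944[EX]; j=1 S=47.8690 intr=32.3610 cont=31.1475 V=32.3610[EX]; j=2 S=65.2170 intr=15.0130 cont=15.3717 V=15.3717[hold]; j=3 S=88.8520 intr=0.0000 cont=3.4838 V=3.4838[hold]; j=4 S=121.0525 intr=0.0000 cont=0.0000 V=0.0000[hold]; j=5 S=164.9227 intr=0.0000 cont=0.0000 V=0.0000[hold]; j=6 S=224.6917 intr=0.0000 cont=0.0000 V=0.0000[hold]; j=7 S=306.1213 intr=0.0000 cont=0.0000 V=0.0000[hold]  S*(7)=47.8690
k=6: j=0 S=41.0111 intr=39.2189 cont=38.0054 V=39.2189[EX]; j=1 S=55.8737 intr=24.3563 cont=23.3232 V=24.3563[EX]; j=2 S=76.1227 intr=4.1073 cont=9.1577 V=9.1577[hold]; j=3 S=103.7100 intr=0.0000 cont=1.6782 V=1.6782[hold]; j=4 S=141.2951 intr=0.0000 cont=0.0000 V=0.0000[hold]; j=5 S=192.5013 intr=0.0000 cont=0.0000 V=0.0000[hold]; j=6 S=262.2649 intr=0.0000 cont=0.0000 V=0.0000[hold]  S*(6)=55.8737
k=5: j=0 S=47.8690 intr=32.3610 cont=31.1475 V=32.3610[EX]; j=1 S=65.2170 intr=15.0130 cont=16.3406 V=16.3406[hold]; j=2 S=88.8520 intr=0.0000 cont=5.2558 V=5.2558[hold]; j=3 S=121.0525 intr=0.0000 cont=0.8084 V=0.8084[hold]; j=4 S=164.9227 intr=0.0000 cont=0.0000 V=0.0000[hold]; j=5 S=224.6917 intr=0.0000 cont=0.0000 V=0.0000[hold]  S*(5)=47.8690
k=4: j=0 S=55.8737 intr=24.3563 cont=23.8107 V=24.3563[EX]; j=1 S=76.1227 intr=4.1073 cont=10.5160 V=10.5160[hold]; j=2 S=103.7100 intr=0.0000 cont=2.9386 V=2.9386[hold]; j=3 S=141.2951 intr=0.0000 cont=0.3894 V=0.3894[hold]; j=4 S=192.5013 intr=0.0000 cont=0.0000 V=0.0000[hold]  S*(4)=55.8737
k=3: j=0 S=65.2170 intr=15.0130 cont=17.0241 V=17.0241[hold]; j=1 S=88.8520 intr=0.0000 cont=6.5443 V=6.5443[hold]; j=2 S=121.0525 intr=0.0000 cont=1.6115 V=1.6115[hold]; j=3 S=164.9227 intr=0.0000 cont=0.1876 V=0.1876[hold]  S*(3)=-
k=2: j=0 S=76.1227 intr=4.1073 cont=11.4936 V=11.4936[hold]; j=1 S=103.7100 intr=0.0000 cont=3.9633 V=3.9633[hold]; j=2 S=141.2951 intr=0.0000 cont=0.8707 V=0.8707[hold]  S*(2)=-
k=1: j=0 S=88.8520 intr=0.0000 cont=7.5308 V=7.5308[hold]; j=1 S=121.0525 intr=0.0000 cont=2.3473 V=2.3473[hold]  S*(1)=-
k=0: j=0 S=103.7100 intr=0.0000 cont=4.8088 V=4.8088[hold]  S*(0)=-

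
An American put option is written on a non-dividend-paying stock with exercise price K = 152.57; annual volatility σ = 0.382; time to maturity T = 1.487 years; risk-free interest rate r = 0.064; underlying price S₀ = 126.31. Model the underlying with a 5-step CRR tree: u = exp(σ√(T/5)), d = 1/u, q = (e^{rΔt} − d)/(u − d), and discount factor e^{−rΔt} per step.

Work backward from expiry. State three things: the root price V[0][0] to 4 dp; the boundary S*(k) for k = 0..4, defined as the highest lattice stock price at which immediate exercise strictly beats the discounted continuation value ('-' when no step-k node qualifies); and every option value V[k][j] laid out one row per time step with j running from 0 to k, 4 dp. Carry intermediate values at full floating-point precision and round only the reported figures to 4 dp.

Δt=0.29740, u=1.23161, d=0.81195, q=0.49390, disc=e^(-rΔt)=0.98115
k=5 terminal: V=max(K-S,0) → 107.9968 84.9587 50.0131 0.0000 0.0000 0.0000
k=4: j=0 S=54.8967 intr=97.6733 cont=94.7968 V=97.6733[EX]; j=1 S=83.2707 intr=69.2993 cont=66.4228 V=69.2993[EX]; j=2 S=126.3100 intr=26.2600 cont=24.8346 V=26.2600[EX]; j=3 S=191.5947 intr=0.0000 cont=0.0000 V=0.0000[hold]; j=4 S=290.6224 intr=0.0000 cont=0.0000 V=0.0000[hold]  S*(4)=126.3100
k=3: j=0 S=67.6113 intr=84.9587 cont=82.0822 V=84.9587[EX]; j=1 S=102.5569 intr=50.0131 cont=47.1366 V=50.0131[EX]; j=2 S=155.5645 intr=0.0000 cont=13.0397 V=13.0397[hold]; j=3 S=235.9697 intr=0.0000 cont=0.0000 V=0.0000[hold]  S*(3)=102.5569
k=2: j=0 S=83.2707 intr=69.2993 cont=66.4228 V=69.2993[EX]; j=1 S=126.3100 intr=26.2600 cont=31.1534 V=31.1534[hold]; j=2 S=191.5947 intr=0.0000 cont=6.4750 V=6.4750[hold]  S*(2)=83.2707
k=1: j=0 S=102.5569 intr=50.0131 cont=49.5079 V=50.0131[EX]; j=1 S=155.5645 intr=0.0000 cont=18.6073 V=18.6073[hold]  S*(1)=102.5569
k=0: j=0 S=126.3100 intr=26.2600 cont=33.8514 V=33.8514[hold]  S*(0)=-

price = 33.8514
boundary = - 102.5569 83.2707 102.5569 126.3100
tree:
33.8514
50.0131 18.6073
69.2993 31.1534 6.4750
84.9587 50.0131 13.0397 0.0000
97.6733 69.2993 26.2600 0.0000 0.0000
107.9968 84.9587 50.0131 0.0000 0.0000 0.0000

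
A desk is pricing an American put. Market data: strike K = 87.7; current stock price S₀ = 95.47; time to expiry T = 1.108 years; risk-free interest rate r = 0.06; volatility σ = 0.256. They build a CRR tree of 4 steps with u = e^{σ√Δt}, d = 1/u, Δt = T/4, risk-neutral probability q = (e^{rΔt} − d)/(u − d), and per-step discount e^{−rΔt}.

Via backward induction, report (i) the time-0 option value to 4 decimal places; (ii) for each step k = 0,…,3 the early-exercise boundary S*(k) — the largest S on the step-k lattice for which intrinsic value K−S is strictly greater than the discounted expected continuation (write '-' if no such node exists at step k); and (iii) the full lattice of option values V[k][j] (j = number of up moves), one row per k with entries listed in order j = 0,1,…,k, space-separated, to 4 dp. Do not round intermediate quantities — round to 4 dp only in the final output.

price = 4.7137
boundary = - - 72.9185 63.7270
tree:
4.7137
8.5092 1.4752
14.7815 3.1804 0.0000
23.9730 6.8565 0.0000 0.0000
32.0060 14.7815 0.0000 0.0000 0.0000

params: Δt=0.27700 u=1.14423 d=0.87395 q=0.52837 e^(-rΔt)=0.98352
t_4 payoffs: 32.0060 14.7815 0.0000 0.0000 0.0000
t_3: node(3,0) S=63.7270 payoff=23.9730 vs cont=22.5275 → 23.9730 [stop]  node(3,1) S=83.4358 payoff=4.2642 vs cont=6.8565 → 6.8565 [wait]  node(3,2) S=109.2400 payoff=0.0000 vs cont=0.0000 → 0.0000 [wait]  node(3,3) S=143.0246 payoff=0.0000 vs cont=0.0000 → 0.0000 [wait]  ⇒ S*(3)=63.7270
t_2: node(2,0) S=72.9185 payoff=14.7815 vs cont=14.6831 → 14.7815 [stop]  node(2,1) S=95.4700 payoff=0.0000 vs cont=3.1804 → 3.1804 [wait]  node(2,2) S=124.9960 payoff=0.0000 vs cont=0.0000 → 0.0000 [wait]  ⇒ S*(2)=72.9185
t_1: node(1,0) S=83.4358 payoff=4.2642 vs cont=8.5092 → 8.5092 [wait]  node(1,1) S=109.2400 payoff=0.0000 vs cont=1.4752 → 1.4752 [wait]  ⇒ S*(1)=-
t_0: node(0,0) S=95.4700 payoff=0.0000 vs cont=4.7137 → 4.7137 [wait]  ⇒ S*(0)=-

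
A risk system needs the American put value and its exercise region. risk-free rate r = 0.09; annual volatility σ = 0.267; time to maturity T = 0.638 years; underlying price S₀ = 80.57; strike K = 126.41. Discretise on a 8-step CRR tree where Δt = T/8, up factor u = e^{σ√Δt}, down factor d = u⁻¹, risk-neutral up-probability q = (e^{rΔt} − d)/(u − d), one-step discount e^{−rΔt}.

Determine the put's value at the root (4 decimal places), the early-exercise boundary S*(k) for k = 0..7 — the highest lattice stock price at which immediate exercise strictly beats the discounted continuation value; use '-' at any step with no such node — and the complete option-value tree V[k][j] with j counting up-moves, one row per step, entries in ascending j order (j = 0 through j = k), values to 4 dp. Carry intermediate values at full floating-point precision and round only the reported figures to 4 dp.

price = 45.8400
boundary = 80.5700 86.8800 93.6841 101.0211 108.9327 101.0211 108.9327 117.4639
tree:
45.8400
51.6917 39.5300
57.1183 45.8400 32.7259
62.1509 51.6917 39.5300 25.3889
66.8179 57.1183 45.8400 32.7259 17.4773
71.1460 62.1509 51.6917 39.5300 25.3889 10.3723
75.1597 66.8179 57.1183 45.8400 32.7259 17.4773 4.1845
78.8820 71.1460 62.1509 51.6917 39.5300 25.3889 8.9461 0.0000
82.3338 75.1597 66.8179 57.1183 45.8400 32.7259 17.4773 0.0000 0.0000

params: Δt=0.07975 u=1.07832 d=0.92737 q=0.52888 e^(-rΔt)=0.99285
t_8 payoffs: 82.3338 75.1597 66.8179 57.1183 45.8400 32.7259 17.4773 0.0000 0.0000
t_7: node(7,0) S=47.5280 payoff=78.8820 vs cont=77.9779 → 78.8820 [stop]  node(7,1) S=55.2640 payoff=71.1460 vs cont=70.2419 → 71.1460 [stop]  node(7,2) S=64.2591 payoff=62.1509 vs cont=61.2468 → 62.1509 [stop]  node(7,3) S=74.7183 payoff=51.6917 vs cont=50.7876 → 51.6917 [stop]  node(7,4) S=86.8800 payoff=39.5300 vs cont=38.6260 → 39.5300 [stop]  node(7,5) S=101.0211 payoff=25.3889 vs cont=24.4849 → 25.3889 [stop]  node(7,6) S=117.4639 payoff=8.9461 vs cont=8.1750 → 8.9461 [stop]  node(7,7) S=136.5830 payoff=0.0000 vs cont=0.0000 → 0.0000 [wait]  ⇒ S*(7)=117.4639
t_6: node(6,0) S=51.2503 payoff=75.1597 vs cont=74.2557 → 75.1597 [stop]  node(6,1) S=59.5921 payoff=66.8179 vs cont=65.9139 → 66.8179 [stop]  node(6,2) S=69.2917 payoff=57.1183 vs cont=56.2143 → 57.1183 [stop]  node(6,3) S=80.5700 payoff=45.8400 vs cont=44.9359 → 45.8400 [stop]  node(6,4) S=93.6841 payoff=32.7259 vs cont=31.8219 → 32.7259 [stop]  node(6,5) S=108.9327 payoff=17.4773 vs cont=16.5733 → 17.4773 [stop]  node(6,6) S=126.6632 payoff=0.0000 vs cont=4.1845 → 4.1845 [wait]  ⇒ S*(6)=108.9327
t_5: node(5,0) S=55.2640 payoff=71.1460 vs cont=70.2419 → 71.1460 [stop]  node(5,1) S=64.2591 payoff=62.1509 vs cont=61.2468 → 62.1509 [stop]  node(5,2) S=74.7183 payoff=51.6917 vs cont=50.7876 → 51.6917 [stop]  node(5,3) S=86.8800 payoff=39.5300 vs cont=38.6260 → 39.5300 [stop]  node(5,4) S=101.0211 payoff=25.3889 vs cont=24.4849 → 25.3889 [stop]  node(5,5) S=117.4639 payoff=8.9461 vs cont=10.3723 → 10.3723 [wait]  ⇒ S*(5)=101.0211
t_4: node(4,0) S=59.5921 payoff=66.8179 vs cont=65.9139 → 66.8179 [stop]  node(4,1) S=69.2917 payoff=57.1183 vs cont=56.2143 → 57.1183 [stop]  node(4,2) S=80.5700 payoff=45.8400 vs cont=44.9359 → 45.8400 [stop]  node(4,3) S=93.6841 payoff=32.7259 vs cont=31.8219 → 32.7259 [stop]  node(4,4) S=108.9327 payoff=17.4773 vs cont=17.3222 → 17.4773 [stop]  ⇒ S*(4)=108.9327
t_3: node(3,0) S=64.2591 payoff=62.1509 vs cont=61.2468 → 62.1509 [stop]  node(3,1) S=74.7183 payoff=51.6917 vs cont=50.7876 → 51.6917 [stop]  node(3,2) S=86.8800 payoff=39.5300 vs cont=38.6260 → 39.5300 [stop]  node(3,3) S=101.0211 payoff=25.3889 vs cont=24.4849 → 25.3889 [stop]  ⇒ S*(3)=101.0211
t_2: node(2,0) S=69.2917 payoff=57.1183 vs cont=56.2143 → 57.1183 [stop]  node(2,1) S=80.5700 payoff=45.8400 vs cont=44.9359 → 45.8400 [stop]  node(2,2) S=93.6841 payoff=32.7259 vs cont=31.8219 → 32.7259 [stop]  ⇒ S*(2)=93.6841
t_1: node(1,0) S=74.7183 payoff=51.6917 vs cont=50.7876 → 51.6917 [stop]  node(1,1) S=86.8800 payoff=39.5300 vs cont=38.6260 → 39.5300 [stop]  ⇒ S*(1)=86.8800
t_0: node(0,0) S=80.5700 payoff=45.8400 vs cont=44.9359 → 45.8400 [stop]  ⇒ S*(0)=80.5700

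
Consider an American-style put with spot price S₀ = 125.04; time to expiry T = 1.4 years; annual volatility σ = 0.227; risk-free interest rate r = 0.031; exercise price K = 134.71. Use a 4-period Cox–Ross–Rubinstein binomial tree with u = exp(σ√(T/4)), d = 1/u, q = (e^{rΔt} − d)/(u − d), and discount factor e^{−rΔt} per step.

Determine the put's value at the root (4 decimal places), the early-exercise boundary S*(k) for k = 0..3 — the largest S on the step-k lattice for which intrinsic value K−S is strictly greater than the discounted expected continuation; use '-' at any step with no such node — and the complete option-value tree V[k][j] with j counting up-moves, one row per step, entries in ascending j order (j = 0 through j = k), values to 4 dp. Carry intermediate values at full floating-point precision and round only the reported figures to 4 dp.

Δt=0.35000, u=1.14373, d=0.87433, q=0.50697, disc=e^(-rΔt)=0.98921
k=4 terminal: V=max(K-S,0) → 61.6374 39.1223 9.6700 0.0000 0.0000
k=3: j=0 S=83.5754 intr=51.1346 cont=49.6809 V=51.1346[EX]; j=1 S=109.3265 intr=25.3835 cont=23.9298 V=25.3835[EX]; j=2 S=143.0120 intr=0.0000 cont=4.7161 V=4.7161[hold]; j=3 S=187.0767 intr=0.0000 cont=0.0000 V=0.0000[hold]  S*(3)=109.3265
k=2: j=0 S=95.5877 intr=39.1223 cont=37.6686 V=39.1223[EX]; j=1 S=125.0400 intr=9.6700 cont=14.7449 V=14.7449[hold]; j=2 S=163.5672 intr=0.0000 cont=2.3001 V=2.3001[hold]  S*(2)=95.5877
k=1: j=0 S=109.3265 intr=25.3835 cont=26.4749 V=26.4749[hold]; j=1 S=143.0120 intr=0.0000 cont=8.3447 V=8.3447[hold]  S*(1)=-
k=0: j=0 S=125.0400 intr=9.6700 cont=17.0969 V=17.0969[hold]  S*(0)=-

price = 17.0969
boundary = - - 95.5877 109.3265
tree:
17.0969
26.4749 8.3447
39.1223 14.7449 2.3001
51.1346 25.3835 4.7161 0.0000
61.6374 39.1223 9.6700 0.0000 0.0000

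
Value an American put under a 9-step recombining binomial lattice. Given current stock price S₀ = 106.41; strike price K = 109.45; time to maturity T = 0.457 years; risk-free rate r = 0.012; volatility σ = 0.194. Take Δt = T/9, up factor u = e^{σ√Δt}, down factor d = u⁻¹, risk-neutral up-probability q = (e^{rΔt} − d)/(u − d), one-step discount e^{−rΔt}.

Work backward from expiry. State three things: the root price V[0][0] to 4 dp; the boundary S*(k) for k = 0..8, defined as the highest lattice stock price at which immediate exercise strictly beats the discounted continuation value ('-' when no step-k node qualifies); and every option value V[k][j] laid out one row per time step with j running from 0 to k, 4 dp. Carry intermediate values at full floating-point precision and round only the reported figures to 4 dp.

price = 7.0157
boundary = - - - - 89.3388 93.3310 89.3388 93.3310 97.5015
tree:
7.0157
9.5747 4.4244
12.6786 6.4331 2.3891
16.2459 9.0699 3.7622 0.9970
20.1112 12.3389 5.7598 1.7375 0.2460
23.9325 16.1190 8.5137 2.9690 0.4885 0.0000
27.5905 20.1112 12.0413 4.9402 0.9699 0.0000 0.0000
31.0919 23.9325 16.1190 7.9133 1.9257 0.0000 0.0000 0.0000
34.4436 27.5905 20.1112 11.9485 3.8235 0.0000 0.0000 0.0000 0.0000
37.6520 31.0919 23.9325 16.1190 7.5916 0.0000 0.0000 0.0000 0.0000 0.0000

Δt=0.05078  u=1.04469  d=0.95723  q=0.49604  discount=0.99939
step 9 (expiry): payoffs max(K−S,0) = 37.6520 31.0919 23.9325 16.1190 7.5916 0.0000 0.0000 0.0000 0.0000 0.0000
step 8: (k=8,j=0): S=75.0064, (K−S)⁺=34.4436, hold=34.3770 ⇒ V=34.4436 exercise | (k=8,j=1): S=81.8595, (K−S)⁺=27.5905, hold=27.5238 ⇒ V=27.5905 exercise | (k=8,j=2): S=89.3388, (K−S)⁺=20.1112, hold=20.0445 ⇒ V=20.1112 exercise | (k=8,j=3): S=97.5015, (K−S)⁺=11.9485, hold=11.8818 ⇒ V=11.9485 exercise | (k=8,j=4): S=106.4100, (K−S)⁺=3.0400, hold=3.8235 ⇒ V=3.8235 continue | (k=8,j=5): S=116.1324, (K−S)⁺=0.0000, hold=0.0000 ⇒ V=0.0000 continue | (k=8,j=6): S=126.7432, (K−S)⁺=0.0000, hold=0.0000 ⇒ V=0.0000 continue | (k=8,j=7): S=138.3234, (K−S)⁺=0.0000, hold=0.0000 ⇒ V=0.0000 continue | (k=8,j=8): S=150.9617, (K−S)⁺=0.0000, hold=0.0000 ⇒ V=0.0000 continue  boundary S*=97.5015
step 7: (k=7,j=0): S=78.3581, (K−S)⁺=31.0919, hold=31.0253 ⇒ V=31.0919 exercise | (k=7,j=1): S=85.5175, (K−S)⁺=23.9325, hold=23.8659 ⇒ V=23.9325 exercise | (k=7,j=2): S=93.3310, (K−S)⁺=16.1190, hold=16.0523 ⇒ V=16.1190 exercise | (k=7,j=3): S=101.8584, (K−S)⁺=7.5916, hold=7.9133 ⇒ V=7.9133 continue | (k=7,j=4): S=111.1650, (K−S)⁺=0.0000, hold=1.9257 ⇒ V=1.9257 continue | (k=7,j=5): S=121.3219, (K−S)⁺=0.0000, hold=0.0000 ⇒ V=0.0000 continue | (k=7,j=6): S=132.4068, (K−S)⁺=0.0000, hold=0.0000 ⇒ V=0.0000 continue | (k=7,j=7): S=144.5044, (K−S)⁺=0.0000, hold=0.0000 ⇒ V=0.0000 continue  boundary S*=93.3310
step 6: (k=6,j=0): S=81.8595, (K−S)⁺=27.5905, hold=27.5238 ⇒ V=27.5905 exercise | (k=6,j=1): S=89.3388, (K−S)⁺=20.1112, hold=20.0445 ⇒ V=20.1112 exercise | (k=6,j=2): S=97.5015, (K−S)⁺=11.9485, hold=12.0413 ⇒ V=12.0413 continue | (k=6,j=3): S=106.4100, (K−S)⁺=3.0400, hold=4.9402 ⇒ V=4.9402 continue | (k=6,j=4): S=116.1324, (K−S)⁺=0.0000, hold=0.9699 ⇒ V=0.9699 continue | (k=6,j=5): S=126.7432, (K−S)⁺=0.0000, hold=0.0000 ⇒ V=0.0000 continue | (k=6,j=6): S=138.3234, (K−S)⁺=0.0000, hold=0.0000 ⇒ V=0.0000 continue  boundary S*=89.3388
step 5: (k=5,j=0): S=85.5175, (K−S)⁺=23.9325, hold=23.8659 ⇒ V=23.9325 exercise | (k=5,j=1): S=93.3310, (K−S)⁺=16.1190, hold=16.0984 ⇒ V=16.1190 exercise | (k=5,j=2): S=101.8584, (K−S)⁺=7.5916, hold=8.5137 ⇒ V=8.5137 continue | (k=5,j=3): S=111.1650, (K−S)⁺=0.0000, hold=2.9690 ⇒ V=2.9690 continue | (k=5,j=4): S=121.3219, (K−S)⁺=0.0000, hold=0.4885 ⇒ V=0.4885 continue | (k=5,j=5): S=132.4068, (K−S)⁺=0.0000, hold=0.0000 ⇒ V=0.0000 continue  boundary S*=93.3310
step 4: (k=4,j=0): S=89.3388, (K−S)⁺=20.1112, hold=20.0445 ⇒ V=20.1112 exercise | (k=4,j=1): S=97.5015, (K−S)⁺=11.9485, hold=12.3389 ⇒ V=12.3389 continue | (k=4,j=2): S=106.4100, (K−S)⁺=3.0400, hold=5.7598 ⇒ V=5.7598 continue | (k=4,j=3): S=116.1324, (K−S)⁺=0.0000, hold=1.7375 ⇒ V=1.7375 continue | (k=4,j=4): S=126.7432, (K−S)⁺=0.0000, hold=0.2460 ⇒ V=0.2460 continue  boundary S*=89.3388
step 3: (k=3,j=0): S=93.3310, (K−S)⁺=16.1190, hold=16.2459 ⇒ V=16.2459 continue | (k=3,j=1): S=101.8584, (K−S)⁺=7.5916, hold=9.0699 ⇒ V=9.0699 continue | (k=3,j=2): S=111.1650, (K−S)⁺=0.0000, hold=3.7622 ⇒ V=3.7622 continue | (k=3,j=3): S=121.3219, (K−S)⁺=0.0000, hold=0.9970 ⇒ V=0.9970 continue  boundary S*=-
step 2: (k=2,j=0): S=97.5015, (K−S)⁺=11.9485, hold=12.6786 ⇒ V=12.6786 continue | (k=2,j=1): S=106.4100, (K−S)⁺=3.0400, hold=6.4331 ⇒ V=6.4331 continue | (k=2,j=2): S=116.1324, (K−S)⁺=0.0000, hold=2.3891 ⇒ V=2.3891 continue  boundary S*=-
step 1: (k=1,j=0): S=101.8584, (K−S)⁺=7.5916, hold=9.5747 ⇒ V=9.5747 continue | (k=1,j=1): S=111.1650, (K−S)⁺=0.0000, hold=4.4244 ⇒ V=4.4244 continue  boundary S*=-
step 0: (k=0,j=0): S=106.4100, (K−S)⁺=3.0400, hold=7.0157 ⇒ V=7.0157 continue  boundary S*=-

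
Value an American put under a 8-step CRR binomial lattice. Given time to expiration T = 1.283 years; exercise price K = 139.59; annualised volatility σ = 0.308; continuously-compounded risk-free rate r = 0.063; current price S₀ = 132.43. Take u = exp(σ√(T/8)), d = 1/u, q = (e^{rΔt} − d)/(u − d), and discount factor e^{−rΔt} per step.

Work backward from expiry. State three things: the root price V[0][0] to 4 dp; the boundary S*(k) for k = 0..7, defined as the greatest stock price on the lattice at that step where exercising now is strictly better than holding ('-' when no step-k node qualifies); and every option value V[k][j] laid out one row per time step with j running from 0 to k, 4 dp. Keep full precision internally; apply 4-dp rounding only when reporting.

Δt=0.16037, u=1.13127, d=0.88396, q=0.51026, disc=e^(-rΔt)=0.98995
k=8 terminal: V=max(K-S,0) → 90.2221 76.4100 58.7334 36.1113 7.1600 0.0000 0.0000 0.0000 0.0000
k=7: j=0 S=55.8486 intr=83.7414 cont=82.3382 V=83.7414[EX]; j=1 S=71.4739 intr=68.1161 cont=66.7128 V=68.1161[EX]; j=2 S=91.4709 intr=48.1191 cont=46.7158 V=48.1191[EX]; j=3 S=117.0627 intr=22.5273 cont=21.1240 V=22.5273[EX]; j=4 S=149.8146 intr=0.0000 cont=3.4713 V=3.4713[hold]; j=5 S=191.7298 intr=0.0000 cont=0.0000 V=0.0000[hold]; j=6 S=245.3721 intr=0.0000 cont=0.0000 V=0.0000[hold]; j=7 S=314.0224 intr=0.0000 cont=0.0000 V=0.0000[hold]  S*(7)=117.0627
k=6: j=0 S=63.1800 intr=76.4100 cont=75.0067 V=76.4100[EX]; j=1 S=80.8566 intr=58.7334 cont=57.3301 V=58.7334[EX]; j=2 S=103.4787 intr=36.1113 cont=34.7081 V=36.1113[EX]; j=3 S=132.4300 intr=7.1600 cont=12.6750 V=12.6750[hold]; j=4 S=169.4813 intr=0.0000 cont=1.6829 V=1.6829[hold]; j=5 S=216.8989 intr=0.0000 cont=0.0000 V=0.0000[hold]; j=6 S=277.5830 intr=0.0000 cont=0.0000 V=0.0000[hold]  S*(6)=103.4787
k=5: j=0 S=71.4739 intr=68.1161 cont=66.7128 V=68.1161[EX]; j=1 S=91.4709 intr=48.1191 cont=46.7158 V=48.1191[EX]; j=2 S=117.0627 intr=22.5273 cont=23.9098 V=23.9098[hold]; j=3 S=149.8146 intr=0.0000 cont=6.9951 V=6.9951[hold]; j=4 S=191.7298 intr=0.0000 cont=0.8159 V=0.8159[hold]; j=5 S=245.3721 intr=0.0000 cont=0.0000 V=0.0000[hold]  S*(5)=91.4709
k=4: j=0 S=80.8566 intr=58.7334 cont=57.3301 V=58.7334[EX]; j=1 S=103.4787 intr=36.1113 cont=35.4064 V=36.1113[EX]; j=2 S=132.4300 intr=7.1600 cont=15.1253 V=15.1253[hold]; j=3 S=169.4813 intr=0.0000 cont=3.8035 V=3.8035[hold]; j=4 S=216.8989 intr=0.0000 cont=0.3956 V=0.3956[hold]  S*(4)=103.4787
k=3: j=0 S=91.4709 intr=48.1191 cont=46.7158 V=48.1191[EX]; j=1 S=117.0627 intr=22.5273 cont=25.1475 V=25.1475[hold]; j=2 S=149.8146 intr=0.0000 cont=9.2542 V=9.2542[hold]; j=3 S=191.7298 intr=0.0000 cont=2.0438 V=2.0438[hold]  S*(3)=91.4709
k=2: j=0 S=103.4787 intr=36.1113 cont=36.0316 V=36.1113[EX]; j=1 S=132.4300 intr=7.1600 cont=16.8665 V=16.8665[hold]; j=2 S=169.4813 intr=0.0000 cont=5.5189 V=5.5189[hold]  S*(2)=103.4787
k=1: j=0 S=117.0627 intr=22.5273 cont=26.0271 V=26.0271[hold]; j=1 S=149.8146 intr=0.0000 cont=10.9649 V=10.9649[hold]  S*(1)=-
k=0: j=0 S=132.4300 intr=7.1600 cont=18.1570 V=18.1570[hold]  S*(0)=-

price = 18.1570
boundary = - - 103.4787 91.4709 103.4787 91.4709 103.4787 117.0627
tree:
18.1570
26.0271 10.9649
36.1113 16.8665 5.5189
48.1191 25.1475 9.2542 2.0438
58.7334 36.1113 15.1253 3.8035 0.3956
68.1161 48.1191 23.9098 6.9951 0.8159 0.0000
76.4100 58.7334 36.1113 12.6750 1.6829 0.0000 0.0000
83.7414 68.1161 48.1191 22.5273 3.4713 0.0000 0.0000 0.0000
90.2221 76.4100 58.7334 36.1113 7.1600 0.0000 0.0000 0.0000 0.0000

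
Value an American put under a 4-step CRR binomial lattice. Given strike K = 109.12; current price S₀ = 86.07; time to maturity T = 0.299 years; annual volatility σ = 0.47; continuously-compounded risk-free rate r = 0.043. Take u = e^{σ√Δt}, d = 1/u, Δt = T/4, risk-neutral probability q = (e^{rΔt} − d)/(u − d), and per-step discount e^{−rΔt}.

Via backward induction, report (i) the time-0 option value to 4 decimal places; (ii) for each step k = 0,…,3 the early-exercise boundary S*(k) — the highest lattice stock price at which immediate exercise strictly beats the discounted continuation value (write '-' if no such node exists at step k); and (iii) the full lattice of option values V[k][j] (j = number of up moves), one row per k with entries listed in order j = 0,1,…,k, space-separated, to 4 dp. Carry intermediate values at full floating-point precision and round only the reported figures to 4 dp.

price = 24.4482
boundary = - 75.6911 86.0700 75.6911
tree:
24.4482
33.4289 14.8989
42.5562 23.0500 6.1830
50.5829 33.4289 11.9381 0.0000
57.6417 42.5562 23.0500 0.0000 0.0000

params: Δt=0.07475 u=1.13712 d=0.87941 q=0.48041 e^(-rΔt)=0.99679
t_4 payoffs: 57.6417 42.5562 23.0500 0.0000 0.0000
t_3: node(3,0) S=58.5371 payoff=50.5829 vs cont=50.2327 → 50.5829 [stop]  node(3,1) S=75.6911 payoff=33.4289 vs cont=33.0787 → 33.4289 [stop]  node(3,2) S=97.8721 payoff=11.2479 vs cont=11.9381 → 11.9381 [wait]  node(3,3) S=126.5530 payoff=0.0000 vs cont=0.0000 → 0.0000 [wait]  ⇒ S*(3)=75.6911
t_2: node(2,0) S=66.5638 payoff=42.5562 vs cont=42.2060 → 42.5562 [stop]  node(2,1) S=86.0700 payoff=23.0500 vs cont=23.0303 → 23.0500 [stop]  node(2,2) S=111.2924 payoff=0.0000 vs cont=6.1830 → 6.1830 [wait]  ⇒ S*(2)=86.0700
t_1: node(1,0) S=75.6911 payoff=33.4289 vs cont=33.0787 → 33.4289 [stop]  node(1,1) S=97.8721 payoff=11.2479 vs cont=14.8989 → 14.8989 [wait]  ⇒ S*(1)=75.6911
t_0: node(0,0) S=86.0700 payoff=23.0500 vs cont=24.4482 → 24.4482 [wait]  ⇒ S*(0)=-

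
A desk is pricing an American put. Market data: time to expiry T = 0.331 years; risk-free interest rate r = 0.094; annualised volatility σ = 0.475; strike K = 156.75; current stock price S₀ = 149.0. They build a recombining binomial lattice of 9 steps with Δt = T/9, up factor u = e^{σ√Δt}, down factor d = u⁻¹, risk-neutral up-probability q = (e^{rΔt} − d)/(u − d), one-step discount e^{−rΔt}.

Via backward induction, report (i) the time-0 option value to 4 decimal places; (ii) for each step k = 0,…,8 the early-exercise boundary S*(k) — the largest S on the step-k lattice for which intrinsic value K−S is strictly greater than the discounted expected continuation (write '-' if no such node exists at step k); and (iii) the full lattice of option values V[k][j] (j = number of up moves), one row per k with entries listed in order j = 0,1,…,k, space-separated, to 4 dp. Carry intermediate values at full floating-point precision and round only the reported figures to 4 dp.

price = 18.6111
boundary = - - - 113.3711 103.5002 113.3711 124.1834 113.3711 124.1834
tree:
18.6111
25.4626 11.7852
33.7915 17.1847 6.3858
43.3789 24.2941 10.0872 2.6727
53.2498 33.1334 15.4898 4.6727 0.6609
62.2613 43.3789 22.9631 8.0109 1.3164 0.0000
70.4882 53.2498 32.5666 13.3738 2.6222 0.0000 0.0000
77.9988 62.2613 43.3789 21.4944 5.2231 0.0000 0.0000 0.0000
84.8555 70.4882 53.2498 32.5666 10.4037 0.0000 0.0000 0.0000 0.0000
91.1152 77.9988 62.2613 43.3789 20.7231 0.0000 0.0000 0.0000 0.0000 0.0000

params: Δt=0.03678 u=1.09537 d=0.91293 q=0.49622 e^(-rΔt)=0.99655
t_9 payoffs: 91.1152 77.9988 62.2613 43.3789 20.7231 0.0000 0.0000 0.0000 0.0000 0.0000
t_8: node(8,0) S=71.8945 payoff=84.8555 vs cont=84.3145 → 84.8555 [stop]  node(8,1) S=86.2618 payoff=70.4882 vs cont=69.9473 → 70.4882 [stop]  node(8,2) S=103.5002 payoff=53.2498 vs cont=52.7089 → 53.2498 [stop]  node(8,3) S=124.1834 payoff=32.5666 vs cont=32.0256 → 32.5666 [stop]  node(8,4) S=149.0000 payoff=7.7500 vs cont=10.4037 → 10.4037 [wait]  node(8,5) S=178.7759 payoff=0.0000 vs cont=0.0000 → 0.0000 [wait]  node(8,6) S=214.5021 payoff=0.0000 vs cont=0.0000 → 0.0000 [wait]  node(8,7) S=257.3678 payoff=0.0000 vs cont=0.0000 → 0.0000 [wait]  node(8,8) S=308.7996 payoff=0.0000 vs cont=0.0000 → 0.0000 [wait]  ⇒ S*(8)=124.1834
t_7: node(7,0) S=78.7512 payoff=77.9988 vs cont=77.4578 → 77.9988 [stop]  node(7,1) S=94.4887 payoff=62.2613 vs cont=61.7204 → 62.2613 [stop]  node(7,2) S=113.3711 payoff=43.3789 vs cont=42.8379 → 43.3789 [stop]  node(7,3) S=136.0269 payoff=20.7231 vs cont=21.4944 → 21.4944 [wait]  node(7,4) S=163.2103 payoff=0.0000 vs cont=5.2231 → 5.2231 [wait]  node(7,5) S=195.8259 payoff=0.0000 vs cont=0.0000 → 0.0000 [wait]  node(7,6) S=234.9594 payoff=0.0000 vs cont=0.0000 → 0.0000 [wait]  node(7,7) S=281.9132 payoff=0.0000 vs cont=0.0000 → 0.0000 [wait]  ⇒ S*(7)=113.3711
t_6: node(6,0) S=86.2618 payoff=70.4882 vs cont=69.9473 → 70.4882 [stop]  node(6,1) S=103.5002 payoff=53.2498 vs cont=52.7089 → 53.2498 [stop]  node(6,2) S=124.1834 payoff=32.5666 vs cont=32.4070 → 32.5666 [stop]  node(6,3) S=149.0000 payoff=7.7500 vs cont=13.3738 → 13.3738 [wait]  node(6,4) S=178.7759 payoff=0.0000 vs cont=2.6222 → 2.6222 [wait]  node(6,5) S=214.5021 payoff=0.0000 vs cont=0.0000 → 0.0000 [wait]  node(6,6) S=257.3678 payoff=0.0000 vs cont=0.0000 → 0.0000 [wait]  ⇒ S*(6)=124.1834
t_5: node(5,0) S=94.4887 payoff=62.2613 vs cont=61.7204 → 62.2613 [stop]  node(5,1) S=113.3711 payoff=43.3789 vs cont=42.8379 → 43.3789 [stop]  node(5,2) S=136.0269 payoff=20.7231 vs cont=22.9631 → 22.9631 [wait]  node(5,3) S=163.2103 payoff=0.0000 vs cont=8.0109 → 8.0109 [wait]  node(5,4) S=195.8259 payoff=0.0000 vs cont=1.3164 → 1.3164 [wait]  node(5,5) S=234.9594 payoff=0.0000 vs cont=0.0000 → 0.0000 [wait]  ⇒ S*(5)=113.3711
t_4: node(4,0) S=103.5002 payoff=53.2498 vs cont=52.7089 → 53.2498 [stop]  node(4,1) S=124.1834 payoff=32.5666 vs cont=33.1334 → 33.1334 [wait]  node(4,2) S=149.0000 payoff=7.7500 vs cont=15.4898 → 15.4898 [wait]  node(4,3) S=178.7759 payoff=0.0000 vs cont=4.6727 → 4.6727 [wait]  node(4,4) S=214.5021 payoff=0.0000 vs cont=0.6609 → 0.6609 [wait]  ⇒ S*(4)=103.5002
t_3: node(3,0) S=113.3711 payoff=43.3789 vs cont=43.1182 → 43.3789 [stop]  node(3,1) S=136.0269 payoff=20.7231 vs cont=24.2941 → 24.2941 [wait]  node(3,2) S=163.2103 payoff=0.0000 vs cont=10.0872 → 10.0872 [wait]  node(3,3) S=195.8259 payoff=0.0000 vs cont=2.6727 → 2.6727 [wait]  ⇒ S*(3)=113.3711
t_2: node(2,0) S=124.1834 payoff=32.5666 vs cont=33.7915 → 33.7915 [wait]  node(2,1) S=149.0000 payoff=7.7500 vs cont=17.1847 → 17.1847 [wait]  node(2,2) S=178.7759 payoff=0.0000 vs cont=6.3858 → 6.3858 [wait]  ⇒ S*(2)=-
t_1: node(1,0) S=136.0269 payoff=20.7231 vs cont=25.4626 → 25.4626 [wait]  node(1,1) S=163.2103 payoff=0.0000 vs cont=11.7852 → 11.7852 [wait]  ⇒ S*(1)=-
t_0: node(0,0) S=149.0000 payoff=7.7500 vs cont=18.6111 → 18.6111 [wait]  ⇒ S*(0)=-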